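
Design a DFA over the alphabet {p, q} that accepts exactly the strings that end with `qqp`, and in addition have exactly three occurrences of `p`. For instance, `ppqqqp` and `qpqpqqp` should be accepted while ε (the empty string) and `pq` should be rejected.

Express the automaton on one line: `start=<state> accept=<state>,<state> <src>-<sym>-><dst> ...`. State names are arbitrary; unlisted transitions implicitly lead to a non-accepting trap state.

Handle the two conditions separately and then intersect. One (4 states) tracks how much of the suffix `qqp` has currently been matched; the other (5 states) tracks the count of `p`s, saturating at 4. Each combined state is a pair, one component from each; accept when both components accept. Equivalent product states are then merged.
       p  q 
>  A   B  A 
   B   C  B 
   C   D  E 
   D   D  D 
   E   D  F 
   F   G  F 
 * G   D  D 
(> = start, * = accepting)

start=A accept=G A-p->B A-q->A B-p->C B-q->B C-p->D C-q->E D-p->D D-q->D E-p->D E-q->F F-p->G F-q->F G-p->D G-q->D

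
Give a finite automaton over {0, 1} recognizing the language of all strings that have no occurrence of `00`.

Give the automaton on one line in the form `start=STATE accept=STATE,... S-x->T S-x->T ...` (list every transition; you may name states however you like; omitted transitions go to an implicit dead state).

start=q0 accept=q0,q1 q0-0->q1 q0-1->q0 q1-0->q2 q1-1->q0 q2-0->q2 q2-1->q2

Track partial matches of the forbidden pattern `00`. State q2 is a dead state reached once `00` has occurred; every other state accepts. q0 means no part of `00` is currently matched.
        0   1  
>* q0   q1  q0 
 * q1   q2  q0 
   q2   q2  q2 
(> = start, * = accepting)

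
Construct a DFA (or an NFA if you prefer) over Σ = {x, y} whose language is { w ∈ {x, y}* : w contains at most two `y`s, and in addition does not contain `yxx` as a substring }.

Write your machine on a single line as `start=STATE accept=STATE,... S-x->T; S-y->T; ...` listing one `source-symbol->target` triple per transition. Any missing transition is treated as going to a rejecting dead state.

start=A; accept=A,B,C,D,F; A-x->A; A-y->B; B-x->C; B-y->D; C-x->E; C-y->D; D-x->F; D-y->G; E-x->E; E-y->H; F-x->H; F-y->G; G-x->I; G-y->G; H-x->H; H-y->J; I-x->J; I-y->G; J-x->J; J-y->J

Run two small machines in parallel and take their product. The first has 4 states tracking the count of `y`s, saturating at 3; the second has 4 states tracking partial matches of the forbidden pattern `yxx`. A product state is a pair (one from each), accepting exactly when both do.
       x  y 
>* A   A  B 
 * B   C  D 
 * C   E  D 
 * D   F  G 
   E   E  H 
 * F   H  G 
   G   I  G 
   H   H  J 
   I   J  G 
   J   J  J 
(> = start, * = accepting)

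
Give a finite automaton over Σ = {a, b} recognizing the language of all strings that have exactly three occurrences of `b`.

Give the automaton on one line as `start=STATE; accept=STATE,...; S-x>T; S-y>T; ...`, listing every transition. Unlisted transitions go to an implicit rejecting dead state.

Only the number of `b`s matters, and only up to 4. Make a chain s0 → s1 → s2 → s3 → s4 advanced by each `b` (with s4 absorbing); every other symbol self-loops. The accepting set is {s3}.
5 states suffice.
        a   b  
>  s0   s0  s1 
   s1   s1  s2 
   s2   s2  s3 
 * s3   s3  s4 
   s4   s4  s4 
(> = start, * = accepting)

start=s0; accept=s3; s0-a>s0; s0-b>s1; s1-a>s1; s1-b>s2; s2-a>s2; s2-b>s3; s3-a>s3; s3-b>s4; s4-a>s4; s4-b>s4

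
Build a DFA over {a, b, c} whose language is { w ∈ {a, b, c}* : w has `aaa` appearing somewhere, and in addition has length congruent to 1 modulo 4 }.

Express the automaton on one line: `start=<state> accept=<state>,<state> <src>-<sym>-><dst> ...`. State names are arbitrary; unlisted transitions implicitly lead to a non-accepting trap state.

start=q0 accept=q13 q0-a->q1 q0-b->q2 q0-c->q2 q1-a->q3 q1-b->q4 q1-c->q4 q2-a->q5 q2-b->q4 q2-c->q4 q3-a->q6 q3-b->q7 q3-c->q7 q4-a->q8 q4-b->q7 q4-c->q7 q5-a->q9 q5-b->q7 q5-c->q7 q6-a->q10 q6-b->q10 q6-c->q10 q7-a->q11 q7-b->q0 q7-c->q0 q8-a->q12 q8-b->q0 q8-c->q0 q9-a->q10 q9-b->q0 q9-c->q0 q10-a->q13 q10-b->q13 q10-c->q13 q11-a->q14 q11-b->q2 q11-c->q2 q12-a->q13 q12-b->q2 q12-c->q2 q13-a->q15 q13-b->q15 q13-c->q15 q14-a->q15 q14-b->q4 q14-c->q4 q15-a->q6 q15-b->q6 q15-c->q6

Run two small machines in parallel and take their product. One (4 states) tracks whether and how much of `aaa` has been seen; the other (4 states) tracks the input length modulo 4. Each combined state is a pair, one component from each; accept when both components accept.
With 16 states:
          a    b    c  
>  q0     q1   q2   q2 
   q1     q3   q4   q4 
   q2     q5   q4   q4 
   q3     q6   q7   q7 
   q4     q8   q7   q7 
   q5     q9   q7   q7 
   q6    q10  q10  q10 
   q7    q11   q0   q0 
   q8    q12   q0   q0 
   q9    q10   q0   q0 
   q10   q13  q13  q13 
   q11   q14   q2   q2 
   q12   q13   q2   q2 
 * q13   q15  q15  q15 
   q14   q15   q4   q4 
   q15    q6   q6   q6 
(> = start, * = accepting)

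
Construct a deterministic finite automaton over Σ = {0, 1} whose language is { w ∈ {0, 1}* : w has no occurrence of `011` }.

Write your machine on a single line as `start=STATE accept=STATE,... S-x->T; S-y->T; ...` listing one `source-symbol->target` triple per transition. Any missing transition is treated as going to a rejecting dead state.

Track partial matches of the forbidden pattern `011`. State D is a dead state reached once `011` has occurred; every other state accepts. A means no part of `011` is currently matched.
       0  1 
>* A   B  A 
 * B   B  C 
 * C   B  D 
   D   D  D 
(> = start, * = accepting)

start=A; accept=A,B,C; A-0->B; A-1->A; B-0->B; B-1->C; C-0->B; C-1->D; D-0->D; D-1->D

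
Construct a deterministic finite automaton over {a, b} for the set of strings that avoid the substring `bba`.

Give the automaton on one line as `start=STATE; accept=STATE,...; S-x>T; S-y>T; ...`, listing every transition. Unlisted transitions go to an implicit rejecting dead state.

This is the complement of 'contains `bba`'. Use the same substring-matching states — q0 through q3 holding how much of `bba` has just been matched — but flip the accepting set: everything except the trap q3 accepts.
        a   b  
>* q0   q0  q1 
 * q1   q0  q2 
 * q2   q3  q2 
   q3   q3  q3 
(> = start, * = accepting)

start=q0; accept=q0,q1,q2; q0-a>q0; q0-b>q1; q1-a>q0; q1-b>q2; q2-a>q3; q2-b>q2; q3-a>q3; q3-b>q3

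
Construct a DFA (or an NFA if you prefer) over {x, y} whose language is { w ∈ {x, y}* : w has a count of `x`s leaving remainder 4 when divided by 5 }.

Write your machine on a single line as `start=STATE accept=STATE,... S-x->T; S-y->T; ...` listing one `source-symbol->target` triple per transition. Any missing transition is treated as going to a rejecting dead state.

start=q0; accept=q4; q0-x->q1; q0-y->q0; q1-x->q2; q1-y->q1; q2-x->q3; q2-y->q2; q3-x->q4; q3-y->q3; q4-x->q0; q4-y->q4

Keep the running count of `x`s modulo 5: each `x` advances along the cycle q0 → q1 → q2 → q3 → q4 → q0 while other symbols loop. Accept at q4.
With 5 states:
        x   y  
>  q0   q1  q0 
   q1   q2  q1 
   q2   q3  q2 
   q3   q4  q3 
 * q4   q0  q4 
(> = start, * = accepting)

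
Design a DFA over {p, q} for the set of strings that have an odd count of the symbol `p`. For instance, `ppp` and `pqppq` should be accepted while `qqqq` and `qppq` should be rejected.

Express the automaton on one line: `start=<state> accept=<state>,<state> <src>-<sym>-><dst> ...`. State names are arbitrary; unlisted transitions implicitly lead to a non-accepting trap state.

start=A accept=B A-p->B A-q->A B-p->A B-q->B

Keep the running count of `p`s modulo 2: each `p` advances along the cycle A → B → A while other symbols loop. Accept at B.
With 2 states:
       p  q 
>  A   B  A 
 * B   A  B 
(> = start, * = accepting)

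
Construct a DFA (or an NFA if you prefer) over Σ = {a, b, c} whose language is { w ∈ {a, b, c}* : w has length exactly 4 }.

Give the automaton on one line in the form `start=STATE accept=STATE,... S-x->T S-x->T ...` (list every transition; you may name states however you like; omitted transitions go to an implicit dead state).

start=q0 accept=q4 q0-a->q1 q0-b->q1 q0-c->q1 q1-a->q2 q1-b->q2 q1-c->q2 q2-a->q3 q2-b->q3 q2-c->q3 q3-a->q4 q3-b->q4 q3-c->q4 q4-a->q5 q4-b->q5 q4-c->q5 q5-a->q5 q5-b->q5 q5-c->q5

We only need to distinguish lengths 0, 1, …, 4, and '>4'. Chain q0 → q1 → q2 → q3 → q4 → q5 on every symbol, with q5 looping. Accepting states: {q4}.
6 states suffice.
        a   b   c  
>  q0   q1  q1  q1 
   q1   q2  q2  q2 
   q2   q3  q3  q3 
   q3   q4  q4  q4 
 * q4   q5  q5  q5 
   q5   q5  q5  q5 
(> = start, * = accepting)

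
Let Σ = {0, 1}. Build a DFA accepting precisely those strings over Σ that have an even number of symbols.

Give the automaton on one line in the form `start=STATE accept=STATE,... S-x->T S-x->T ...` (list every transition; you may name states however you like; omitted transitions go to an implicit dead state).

start=S0 accept=S0 S0-0->S1 S0-1->S1 S1-0->S0 S1-1->S0

Only the length mod 2 matters, so use a 2-cycle: from any state, every input symbol moves to the next state, wrapping S1 back to S0. Mark S0 accepting.
2 states suffice.
        0   1  
>* S0   S1  S1 
   S1   S0  S0 
(> = start, * = accepting)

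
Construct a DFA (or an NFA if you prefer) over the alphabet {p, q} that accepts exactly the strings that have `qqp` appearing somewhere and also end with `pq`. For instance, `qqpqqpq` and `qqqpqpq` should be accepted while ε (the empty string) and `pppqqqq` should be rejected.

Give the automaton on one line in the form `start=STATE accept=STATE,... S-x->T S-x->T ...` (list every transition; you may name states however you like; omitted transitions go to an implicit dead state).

Run two small machines in parallel and take their product. One (4 states) tracks whether and how much of `qqp` has been seen; the other (3 states) tracks how much of the suffix `pq` has currently been matched. Each combined state is a pair, one component from each; accept when both components accept.
8 states suffice.
        p   q  
>  s0   s1  s2 
   s1   s1  s3 
   s2   s1  s4 
   s3   s1  s4 
   s4   s5  s4 
   s5   s5  s6 
 * s6   s5  s7 
   s7   s5  s7 
(> = start, * = accepting)

start=s0 accept=s6 s0-p->s1 s0-q->s2 s1-p->s1 s1-q->s3 s2-p->s1 s2-q->s4 s3-p->s1 s3-q->s4 s4-p->s5 s4-q->s4 s5-p->s5 s5-q->s6 s6-p->s5 s6-q->s7 s7-p->s5 s7-q->s7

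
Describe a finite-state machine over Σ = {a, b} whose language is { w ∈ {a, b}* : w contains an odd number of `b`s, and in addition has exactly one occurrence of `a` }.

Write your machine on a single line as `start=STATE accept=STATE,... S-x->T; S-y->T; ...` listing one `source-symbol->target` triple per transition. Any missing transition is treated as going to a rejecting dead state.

start=q0; accept=q4; q0-a->q1; q0-b->q2; q1-a->q3; q1-b->q4; q2-a->q4; q2-b->q0; q3-a->q3; q3-b->q3; q4-a->q3; q4-b->q1

Run two small machines in parallel and take their product. The first has 2 states tracking the count of `b`s modulo 2; the second has 3 states tracking the count of `a`s, saturating at 2. A product state is a pair (one from each), accepting exactly when both do. Equivalent product states are then merged.
        a   b  
>  q0   q1  q2 
   q1   q3  q4 
   q2   q4  q0 
   q3   q3  q3 
 * q4   q3  q1 
(> = start, * = accepting)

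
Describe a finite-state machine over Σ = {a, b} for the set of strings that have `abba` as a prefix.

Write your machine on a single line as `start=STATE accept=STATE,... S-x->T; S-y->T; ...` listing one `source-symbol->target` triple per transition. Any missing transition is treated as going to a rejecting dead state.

start=s0; accept=s4; s0-a->s1; s0-b->s5; s1-a->s5; s1-b->s2; s2-a->s5; s2-b->s3; s3-a->s4; s3-b->s5; s4-a->s4; s4-b->s4; s5-a->s5; s5-b->s5

Check the first 4 symbols one by one: s0 through s3 record how many have matched `abba` so far; any wrong symbol goes to the dead state s5. After all 4 match we enter the accepting sink s4.
        a   b  
>  s0   s1  s5 
   s1   s5  s2 
   s2   s5  s3 
   s3   s4  s5 
 * s4   s4  s4 
   s5   s5  s5 
(> = start, * = accepting)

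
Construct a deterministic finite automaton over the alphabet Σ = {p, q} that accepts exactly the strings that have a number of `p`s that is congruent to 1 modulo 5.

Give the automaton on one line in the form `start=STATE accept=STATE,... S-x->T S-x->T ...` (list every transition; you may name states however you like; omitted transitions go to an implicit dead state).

Keep the running count of `p`s modulo 5: each `p` advances along the cycle S0 → S1 → S2 → S3 → S4 → S0 while other symbols loop. Accept at S1.
A 5-state machine:
        p   q  
>  S0   S1  S0 
 * S1   S2  S1 
   S2   S3  S2 
   S3   S4  S3 
   S4   S0  S4 
(> = start, * = accepting)

start=S0 accept=S1 S0-p->S1 S0-q->S0 S1-p->S2 S1-q->S1 S2-p->S3 S2-q->S2 S3-p->S4 S3-q->S3 S4-p->S0 S4-q->S4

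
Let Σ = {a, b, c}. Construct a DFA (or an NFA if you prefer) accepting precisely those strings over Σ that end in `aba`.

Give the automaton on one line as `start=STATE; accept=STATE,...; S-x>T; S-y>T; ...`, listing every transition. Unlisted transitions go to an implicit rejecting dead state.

Remember how much of `aba` the current input suffix matches. State s0 means no match yet; s1 means the last symbol is `a`; s2 means the last 2 symbols are `ab`; s3 means the last 3 symbols are `aba`. Only s3 accepts. On a mismatch, fall back to the longest proper suffix that is still a prefix of `aba`.
A 4-state machine:
        a   b   c  
>  s0   s1  s0  s0 
   s1   s1  s2  s0 
   s2   s3  s0  s0 
 * s3   s1  s2  s0 
(> = start, * = accepting)

start=s0; accept=s3; s0-a>s1; s0-b>s0; s0-c>s0; s1-a>s1; s1-b>s2; s1-c>s0; s2-a>s3; s2-b>s0; s2-c>s0; s3-a>s1; s3-b>s2; s3-c>s0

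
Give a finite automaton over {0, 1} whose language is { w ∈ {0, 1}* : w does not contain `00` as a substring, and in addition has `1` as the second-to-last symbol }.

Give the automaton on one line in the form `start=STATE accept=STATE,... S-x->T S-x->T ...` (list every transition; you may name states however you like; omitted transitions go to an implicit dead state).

Build one automaton per condition and run them in lockstep. The first has 3 states tracking partial matches of the forbidden pattern `00`; the second has 7 states tracking the last 2 symbols read. A product state is a pair (one from each), accepting exactly when both do.
       0  1 
>  A   B  C 
   B   D  E 
   C   F  G 
   D   D  H 
   E   F  G 
 * F   D  E 
 * G   F  G 
   H   I  J 
   I   D  H 
   J   I  J 
(> = start, * = accepting)

start=A accept=F,G A-0->B A-1->C B-0->D B-1->E C-0->F C-1->G D-0->D D-1->H E-0->F E-1->G F-0->D F-1->E G-0->F G-1->G H-0->I H-1->J I-0->D I-1->H J-0->I J-1->J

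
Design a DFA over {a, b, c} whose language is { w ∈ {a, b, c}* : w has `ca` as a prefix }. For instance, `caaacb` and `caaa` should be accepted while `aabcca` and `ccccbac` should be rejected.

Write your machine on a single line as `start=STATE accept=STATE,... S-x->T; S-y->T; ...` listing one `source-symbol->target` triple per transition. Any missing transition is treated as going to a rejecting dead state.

Check the first 2 symbols one by one: q0 through q1 record how many have matched `ca` so far; any wrong symbol goes to the dead state q3. After all 2 match we enter the accepting sink q2.
4 states suffice.
        a   b   c  
>  q0   q3  q3  q1 
   q1   q2  q3  q3 
 * q2   q2  q2  q2 
   q3   q3  q3  q3 
(> = start, * = accepting)

start=q0; accept=q2; q0-a->q3; q0-b->q3; q0-c->q1; q1-a->q2; q1-b->q3; q1-c->q3; q2-a->q2; q2-b->q2; q2-c->q2; q3-a->q3; q3-b->q3; q3-c->q3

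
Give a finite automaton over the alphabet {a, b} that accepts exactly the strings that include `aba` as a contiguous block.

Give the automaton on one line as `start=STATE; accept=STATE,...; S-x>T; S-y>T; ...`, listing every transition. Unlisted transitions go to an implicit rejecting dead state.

start=s0; accept=s3; s0-a>s1; s0-b>s0; s1-a>s1; s1-b>s2; s2-a>s3; s2-b>s0; s3-a>s3; s3-b>s3

States s0..s2 record the length of the longest prefix of `aba` that matches the current input suffix. Reaching s3 means `aba` has been seen, and we stay there forever. Accept from s3.
4 states suffice.
        a   b  
>  s0   s1  s0 
   s1   s1  s2 
   s2   s3  s0 
 * s3   s3  s3 
(> = start, * = accepting)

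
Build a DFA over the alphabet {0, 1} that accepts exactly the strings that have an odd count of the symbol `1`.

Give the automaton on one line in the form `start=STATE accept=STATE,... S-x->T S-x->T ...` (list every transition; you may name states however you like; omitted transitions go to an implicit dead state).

The only thing that matters is how many `1`s have appeared, reduced mod 2. Use one state per residue: q0 for 0, …, q1 for 1. Reading `1` moves to the next residue; anything else stays put. q1 is accepting.
        0   1  
>  q0   q0  q1 
 * q1   q1  q0 
(> = start, * = accepting)

start=q0 accept=q1 q0-0->q0 q0-1->q1 q1-0->q1 q1-1->q0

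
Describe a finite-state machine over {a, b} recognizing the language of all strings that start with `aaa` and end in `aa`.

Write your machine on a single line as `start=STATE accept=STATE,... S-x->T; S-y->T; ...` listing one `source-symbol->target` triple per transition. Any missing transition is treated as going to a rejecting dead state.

Handle the two conditions separately and then intersect. The first has 5 states tracking whether the input so far still matches the prefix `aaa`; the second has 3 states tracking how much of the suffix `aa` has currently been matched. A product state is a pair (one from each), accepting exactly when both do. Minimizing collapses redundant product states.
7 states suffice.
        a   b  
>  S0   S1  S2 
   S1   S3  S2 
   S2   S2  S2 
   S3   S4  S2 
 * S4   S4  S5 
   S5   S6  S5 
   S6   S4  S5 
(> = start, * = accepting)

start=S0; accept=S4; S0-a->S1; S0-b->S2; S1-a->S3; S1-b->S2; S2-a->S2; S2-b->S2; S3-a->S4; S3-b->S2; S4-a->S4; S4-b->S5; S5-a->S6; S5-b->S5; S6-a->S4; S6-b->S5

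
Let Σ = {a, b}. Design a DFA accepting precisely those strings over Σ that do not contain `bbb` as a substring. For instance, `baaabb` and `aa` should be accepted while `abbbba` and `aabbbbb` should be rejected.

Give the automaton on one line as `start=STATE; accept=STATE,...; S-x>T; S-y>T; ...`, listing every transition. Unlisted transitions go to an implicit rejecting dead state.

Track partial matches of the forbidden pattern `bbb`. State S3 is a dead state reached once `bbb` has occurred; every other state accepts. S0 means no part of `bbb` is currently matched.
4 states suffice.
        a   b  
>* S0   S0  S1 
 * S1   S0  S2 
 * S2   S0  S3 
   S3   S3  S3 
(> = start, * = accepting)

start=S0; accept=S0,S1,S2; S0-a>S0; S0-b>S1; S1-a>S0; S1-b>S2; S2-a>S0; S2-b>S3; S3-a>S3; S3-b>S3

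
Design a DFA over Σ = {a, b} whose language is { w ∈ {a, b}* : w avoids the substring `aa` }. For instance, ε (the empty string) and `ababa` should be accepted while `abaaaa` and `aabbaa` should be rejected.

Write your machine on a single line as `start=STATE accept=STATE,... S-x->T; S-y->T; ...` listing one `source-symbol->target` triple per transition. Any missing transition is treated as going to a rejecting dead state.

start=q0; accept=q0,q1; q0-a->q1; q0-b->q0; q1-a->q2; q1-b->q0; q2-a->q2; q2-b->q2

Track partial matches of the forbidden pattern `aa`. State q2 is a dead state reached once `aa` has occurred; every other state accepts. q0 means no part of `aa` is currently matched.
        a   b  
>* q0   q1  q0 
 * q1   q2  q0 
   q2   q2  q2 
(> = start, * = accepting)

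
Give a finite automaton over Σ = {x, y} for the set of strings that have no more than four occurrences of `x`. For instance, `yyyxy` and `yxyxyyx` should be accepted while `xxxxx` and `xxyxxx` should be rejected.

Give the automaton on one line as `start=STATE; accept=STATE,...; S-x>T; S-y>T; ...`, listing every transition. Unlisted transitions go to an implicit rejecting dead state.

start=q0; accept=q0,q1,q2,q3,q4; q0-x>q1; q0-y>q0; q1-x>q2; q1-y>q1; q2-x>q3; q2-y>q2; q3-x>q4; q3-y>q3; q4-x>q5; q4-y>q4; q5-x>q5; q5-y>q5

Count `x`s, saturating at 5: states q0 through q4 mean 0 through 4 `x`s seen; q5 means more than 4. Each `x` increments (capped at q5); other symbols loop. Accept from {q0, q1, q2, q3, q4}.
A 6-state machine:
        x   y  
>* q0   q1  q0 
 * q1   q2  q1 
 * q2   q3  q2 
 * q3   q4  q3 
 * q4   q5  q4 
   q5   q5  q5 
(> = start, * = accepting)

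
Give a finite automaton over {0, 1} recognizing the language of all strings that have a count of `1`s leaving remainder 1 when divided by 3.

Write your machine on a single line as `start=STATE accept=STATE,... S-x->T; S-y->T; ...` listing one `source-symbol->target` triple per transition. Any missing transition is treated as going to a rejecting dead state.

Keep the running count of `1`s modulo 3: each `1` advances along the cycle S0 → S1 → S2 → S0 while other symbols loop. Accept at S1.
        0   1  
>  S0   S0  S1 
 * S1   S1  S2 
   S2   S2  S0 
(> = start, * = accepting)

start=S0; accept=S1; S0-0->S0; S0-1->S1; S1-0->S1; S1-1->S2; S2-0->S2; S2-1->S0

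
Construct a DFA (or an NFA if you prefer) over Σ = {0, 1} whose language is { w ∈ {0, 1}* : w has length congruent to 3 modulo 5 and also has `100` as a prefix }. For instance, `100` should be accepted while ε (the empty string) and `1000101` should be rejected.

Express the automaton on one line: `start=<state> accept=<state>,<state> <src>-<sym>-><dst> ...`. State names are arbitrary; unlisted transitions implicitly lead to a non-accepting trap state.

start=q0 accept=q6 q0-0->q1 q0-1->q2 q1-0->q3 q1-1->q3 q2-0->q4 q2-1->q3 q3-0->q5 q3-1->q5 q4-0->q6 q4-1->q5 q5-0->q7 q5-1->q7 q6-0->q8 q6-1->q8 q7-0->q9 q7-1->q9 q8-0->q10 q8-1->q10 q9-0->q1 q9-1->q1 q10-0->q11 q10-1->q11 q11-0->q12 q11-1->q12 q12-0->q6 q12-1->q6

Build one automaton per condition and run them in lockstep. One (5 states) tracks the input length modulo 5; the other (5 states) tracks whether the input so far still matches the prefix `100`. Each combined state is a pair, one component from each; accept when both components accept.
A 13-state machine:
          0    1  
>  q0     q1   q2 
   q1     q3   q3 
   q2     q4   q3 
   q3     q5   q5 
   q4     q6   q5 
   q5     q7   q7 
 * q6     q8   q8 
   q7     q9   q9 
   q8    q10  q10 
   q9     q1   q1 
   q10   q11  q11 
   q11   q12  q12 
   q12    q6   q6 
(> = start, * = accepting)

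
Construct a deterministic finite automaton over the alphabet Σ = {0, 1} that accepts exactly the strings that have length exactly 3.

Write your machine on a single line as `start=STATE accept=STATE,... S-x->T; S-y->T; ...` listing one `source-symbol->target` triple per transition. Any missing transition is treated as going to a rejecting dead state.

start=q0; accept=q3; q0-0->q1; q0-1->q1; q1-0->q2; q1-1->q2; q2-0->q3; q2-1->q3; q3-0->q4; q3-1->q4; q4-0->q4; q4-1->q4

Count input length up to 4: every symbol moves from q0 toward q4, which means 'more than 3' and absorbs. Accept from {q3}.
        0   1  
>  q0   q1  q1 
   q1   q2  q2 
   q2   q3  q3 
 * q3   q4  q4 
   q4   q4  q4 
(> = start, * = accepting)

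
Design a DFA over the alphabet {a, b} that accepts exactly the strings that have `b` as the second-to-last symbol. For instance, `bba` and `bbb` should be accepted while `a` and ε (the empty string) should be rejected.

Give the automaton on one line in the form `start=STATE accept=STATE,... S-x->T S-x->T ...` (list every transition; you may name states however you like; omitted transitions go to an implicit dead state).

start=q0 accept=q5,q6 q0-a->q1 q0-b->q2 q1-a->q3 q1-b->q4 q2-a->q5 q2-b->q6 q3-a->q3 q3-b->q4 q4-a->q5 q4-b->q6 q5-a->q3 q5-b->q4 q6-a->q5 q6-b->q6

Because acceptance depends on a position counted from the end, the machine has to buffer the most recent 2 symbols. Make each state the string of the last up-to-2 symbols read; on input `x` shift the window left and append `x`. Accept when the buffered window has length 2 and begins with `b`.
7 states suffice.
        a   b  
>  q0   q1  q2 
   q1   q3  q4 
   q2   q5  q6 
   q3   q3  q4 
   q4   q5  q6 
 * q5   q3  q4 
 * q6   q5  q6 
(> = start, * = accepting)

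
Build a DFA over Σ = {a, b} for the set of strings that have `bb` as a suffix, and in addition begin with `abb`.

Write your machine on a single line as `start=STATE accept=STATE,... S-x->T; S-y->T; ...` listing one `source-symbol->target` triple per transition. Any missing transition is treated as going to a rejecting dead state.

Build one automaton per condition and run them in lockstep. The first has 3 states tracking how much of the suffix `bb` has currently been matched; the second has 5 states tracking whether the input so far still matches the prefix `abb`. A product state is a pair (one from each), accepting exactly when both do. Equivalent product states are then merged.
With 7 states:
        a   b  
>  s0   s1  s2 
   s1   s2  s3 
   s2   s2  s2 
   s3   s2  s4 
 * s4   s5  s4 
   s5   s5  s6 
   s6   s5  s4 
(> = start, * = accepting)

start=s0; accept=s4; s0-a->s1; s0-b->s2; s1-a->s2; s1-b->s3; s2-a->s2; s2-b->s2; s3-a->s2; s3-b->s4; s4-a->s5; s4-b->s4; s5-a->s5; s5-b->s6; s6-a->s5; s6-b->s4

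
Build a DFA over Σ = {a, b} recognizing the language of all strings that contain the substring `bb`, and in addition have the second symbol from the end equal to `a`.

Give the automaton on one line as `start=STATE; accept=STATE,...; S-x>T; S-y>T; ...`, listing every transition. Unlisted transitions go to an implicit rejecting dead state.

Build one automaton per condition and run them in lockstep. The first has 3 states tracking whether and how much of `bb` has been seen; the second has 7 states tracking the last 2 symbols read. A product state is a pair (one from each), accepting exactly when both do. Equivalent product states are then merged.
A 6-state machine:
        a   b  
>  s0   s0  s1 
   s1   s0  s2 
   s2   s3  s2 
   s3   s4  s5 
 * s4   s4  s5 
 * s5   s3  s2 
(> = start, * = accepting)

start=s0; accept=s4,s5; s0-a>s0; s0-b>s1; s1-a>s0; s1-b>s2; s2-a>s3; s2-b>s2; s3-a>s4; s3-b>s5; s4-a>s4; s4-b>s5; s5-a>s3; s5-b>s2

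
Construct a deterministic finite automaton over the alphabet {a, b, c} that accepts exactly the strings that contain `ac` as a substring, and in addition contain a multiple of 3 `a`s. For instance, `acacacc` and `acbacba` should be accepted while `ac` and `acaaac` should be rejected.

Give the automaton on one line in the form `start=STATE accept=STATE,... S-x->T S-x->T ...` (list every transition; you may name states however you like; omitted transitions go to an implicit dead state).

start=q0 accept=q8 q0-a->q1 q0-b->q0 q0-c->q0 q1-a->q2 q1-b->q3 q1-c->q4 q2-a->q5 q2-b->q6 q2-c->q7 q3-a->q2 q3-b->q3 q3-c->q3 q4-a->q7 q4-b->q4 q4-c->q4 q5-a->q1 q5-b->q0 q5-c->q8 q6-a->q5 q6-b->q6 q6-c->q6 q7-a->q8 q7-b->q7 q7-c->q7 q8-a->q4 q8-b->q8 q8-c->q8

Build one automaton per condition and run them in lockstep. One (3 states) tracks whether and how much of `ac` has been seen; the other (3 states) tracks the count of `a`s modulo 3. Each combined state is a pair, one component from each; accept when both components accept.
With 9 states:
        a   b   c  
>  q0   q1  q0  q0 
   q1   q2  q3  q4 
   q2   q5  q6  q7 
   q3   q2  q3  q3 
   q4   q7  q4  q4 
   q5   q1  q0  q8 
   q6   q5  q6  q6 
   q7   q8  q7  q7 
 * q8   q4  q8  q8 
(> = start, * = accepting)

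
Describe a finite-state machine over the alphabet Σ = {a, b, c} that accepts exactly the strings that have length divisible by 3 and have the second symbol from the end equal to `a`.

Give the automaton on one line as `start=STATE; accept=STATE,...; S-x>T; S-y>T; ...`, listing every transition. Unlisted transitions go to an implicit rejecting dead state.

Run two small machines in parallel and take their product. The first has 3 states tracking the input length modulo 3; the second has 13 states tracking the last 2 symbols read. A product state is a pair (one from each), accepting exactly when both do. Equivalent product states are then merged.
        a   b   c  
>  s0   s1  s1  s1 
   s1   s2  s3  s3 
   s2   s4  s4  s4 
   s3   s0  s0  s0 
 * s4   s1  s1  s1 
(> = start, * = accepting)

start=s0; accept=s4; s0-a>s1; s0-b>s1; s0-c>s1; s1-a>s2; s1-b>s3; s1-c>s3; s2-a>s4; s2-b>s4; s2-c>s4; s3-a>s0; s3-b>s0; s3-c>s0; s4-a>s1; s4-b>s1; s4-c>s1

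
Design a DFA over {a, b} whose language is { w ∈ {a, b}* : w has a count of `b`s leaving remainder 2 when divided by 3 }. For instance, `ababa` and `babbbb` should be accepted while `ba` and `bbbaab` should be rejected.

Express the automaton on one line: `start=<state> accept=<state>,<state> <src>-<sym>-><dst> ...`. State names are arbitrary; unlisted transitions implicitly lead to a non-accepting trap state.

start=S0 accept=S2 S0-a->S0 S0-b->S1 S1-a->S1 S1-b->S2 S2-a->S2 S2-b->S0

Keep the running count of `b`s modulo 3: each `b` advances along the cycle S0 → S1 → S2 → S0 while other symbols loop. Accept at S2.
        a   b  
>  S0   S0  S1 
   S1   S1  S2 
 * S2   S2  S0 
(> = start, * = accepting)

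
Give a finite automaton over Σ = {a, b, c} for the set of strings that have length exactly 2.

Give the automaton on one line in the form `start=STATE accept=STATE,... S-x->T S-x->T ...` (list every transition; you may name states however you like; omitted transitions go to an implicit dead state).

start=s0 accept=s2 s0-a->s1 s0-b->s1 s0-c->s1 s1-a->s2 s1-b->s2 s1-c->s2 s2-a->s3 s2-b->s3 s2-c->s3 s3-a->s3 s3-b->s3 s3-c->s3

We only need to distinguish lengths 0, 1, …, 2, and '>2'. Chain s0 → s1 → s2 → s3 on every symbol, with s3 looping. Accepting states: {s2}.
        a   b   c  
>  s0   s1  s1  s1 
   s1   s2  s2  s2 
 * s2   s3  s3  s3 
   s3   s3  s3  s3 
(> = start, * = accepting)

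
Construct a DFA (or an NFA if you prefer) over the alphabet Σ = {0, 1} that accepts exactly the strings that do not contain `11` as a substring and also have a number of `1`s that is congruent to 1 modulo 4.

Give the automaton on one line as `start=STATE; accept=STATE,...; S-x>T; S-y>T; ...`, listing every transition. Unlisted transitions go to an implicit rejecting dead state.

start=A; accept=B,C; A-0>A; A-1>B; B-0>C; B-1>D; C-0>C; C-1>E; D-0>D; D-1>D; E-0>F; E-1>D; F-0>F; F-1>G; G-0>H; G-1>D; H-0>H; H-1>I; I-0>A; I-1>D

Build one automaton per condition and run them in lockstep. One (3 states) tracks partial matches of the forbidden pattern `11`; the other (4 states) tracks the count of `1`s modulo 4. Each combined state is a pair, one component from each; accept when both components accept. Equivalent product states are then merged.
A 9-state machine:
       0  1 
>  A   A  B 
 * B   C  D 
 * C   C  E 
   D   D  D 
   E   F  D 
   F   F  G 
   G   H  D 
   H   H  I 
   I   A  D 
(> = start, * = accepting)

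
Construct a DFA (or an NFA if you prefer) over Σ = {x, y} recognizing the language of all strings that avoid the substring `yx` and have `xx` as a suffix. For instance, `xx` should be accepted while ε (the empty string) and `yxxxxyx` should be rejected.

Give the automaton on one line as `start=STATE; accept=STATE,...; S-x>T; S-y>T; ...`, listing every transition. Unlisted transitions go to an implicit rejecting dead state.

start=s0; accept=s3; s0-x>s1; s0-y>s2; s1-x>s3; s1-y>s2; s2-x>s2; s2-y>s2; s3-x>s3; s3-y>s2

Run two small machines in parallel and take their product. The first has 3 states tracking partial matches of the forbidden pattern `yx`; the second has 3 states tracking how much of the suffix `xx` has currently been matched. A product state is a pair (one from each), accepting exactly when both do. After merging equivalent states the machine shrinks.
With 4 states:
        x   y  
>  s0   s1  s2 
   s1   s3  s2 
   s2   s2  s2 
 * s3   s3  s2 
(> = start, * = accepting)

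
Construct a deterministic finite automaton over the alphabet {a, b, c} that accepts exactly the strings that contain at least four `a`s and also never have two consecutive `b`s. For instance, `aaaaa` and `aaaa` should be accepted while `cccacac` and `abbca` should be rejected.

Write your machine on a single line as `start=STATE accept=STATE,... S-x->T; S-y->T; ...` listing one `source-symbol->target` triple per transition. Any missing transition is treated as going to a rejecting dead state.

start=q0; accept=q8,q10; q0-a->q1; q0-b->q2; q0-c->q0; q1-a->q3; q1-b->q4; q1-c->q1; q2-a->q1; q2-b->q5; q2-c->q0; q3-a->q6; q3-b->q7; q3-c->q3; q4-a->q3; q4-b->q5; q4-c->q1; q5-a->q5; q5-b->q5; q5-c->q5; q6-a->q8; q6-b->q9; q6-c->q6; q7-a->q6; q7-b->q5; q7-c->q3; q8-a->q8; q8-b->q10; q8-c->q8; q9-a->q8; q9-b->q5; q9-c->q6; q10-a->q8; q10-b->q5; q10-c->q8

Handle the two conditions separately and then intersect. The first has 6 states tracking the count of `a`s, saturating at 5; the second has 3 states tracking partial matches of the forbidden pattern `bb`. A product state is a pair (one from each), accepting exactly when both do. Minimizing collapses redundant product states.
11 states suffice.
          a    b    c  
>  q0     q1   q2   q0 
   q1     q3   q4   q1 
   q2     q1   q5   q0 
   q3     q6   q7   q3 
   q4     q3   q5   q1 
   q5     q5   q5   q5 
   q6     q8   q9   q6 
   q7     q6   q5   q3 
 * q8     q8  q10   q8 
   q9     q8   q5   q6 
 * q10    q8   q5   q8 
(> = start, * = accepting)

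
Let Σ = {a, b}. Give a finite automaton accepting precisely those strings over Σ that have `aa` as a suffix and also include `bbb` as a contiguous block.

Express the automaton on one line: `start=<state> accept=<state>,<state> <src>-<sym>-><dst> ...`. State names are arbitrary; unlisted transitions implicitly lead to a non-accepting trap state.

Handle the two conditions separately and then intersect. One (3 states) tracks how much of the suffix `aa` has currently been matched; the other (4 states) tracks whether and how much of `bbb` has been seen. Each combined state is a pair, one component from each; accept when both components accept.
        a   b  
>  s0   s1  s2 
   s1   s3  s2 
   s2   s1  s4 
   s3   s3  s2 
   s4   s1  s5 
   s5   s6  s5 
   s6   s7  s5 
 * s7   s7  s5 
(> = start, * = accepting)

start=s0 accept=s7 s0-a->s1 s0-b->s2 s1-a->s3 s1-b->s2 s2-a->s1 s2-b->s4 s3-a->s3 s3-b->s2 s4-a->s1 s4-b->s5 s5-a->s6 s5-b->s5 s6-a->s7 s6-b->s5 s7-a->s7 s7-b->s5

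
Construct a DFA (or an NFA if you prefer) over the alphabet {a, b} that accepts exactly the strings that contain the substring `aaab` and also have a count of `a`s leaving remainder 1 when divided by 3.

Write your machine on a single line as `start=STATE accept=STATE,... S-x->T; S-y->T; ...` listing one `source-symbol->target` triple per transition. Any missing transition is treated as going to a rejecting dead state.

Handle the two conditions separately and then intersect. The first has 5 states tracking whether and how much of `aaab` has been seen; the second has 3 states tracking the count of `a`s modulo 3. A product state is a pair (one from each), accepting exactly when both do.
15 states suffice.
          a    b  
>  q0     q1   q0 
   q1     q2   q3 
   q2     q4   q5 
   q3     q6   q3 
   q4     q7   q8 
   q5     q9   q5 
   q6    q10   q5 
   q7    q11  q12 
   q8    q12   q8 
   q9    q13   q0 
   q10    q7   q0 
   q11    q4  q14 
 * q12   q14  q12 
   q13   q11   q3 
   q14    q8  q14 
(> = start, * = accepting)

start=q0; accept=q12; q0-a->q1; q0-b->q0; q1-a->q2; q1-b->q3; q2-a->q4; q2-b->q5; q3-a->q6; q3-b->q3; q4-a->q7; q4-b->q8; q5-a->q9; q5-b->q5; q6-a->q10; q6-b->q5; q7-a->q11; q7-b->q12; q8-a->q12; q8-b->q8; q9-a->q13; q9-b->q0; q10-a->q7; q10-b->q0; q11-a->q4; q11-b->q14; q12-a->q14; q12-b->q12; q13-a->q11; q13-b->q3; q14-a->q8; q14-b->q14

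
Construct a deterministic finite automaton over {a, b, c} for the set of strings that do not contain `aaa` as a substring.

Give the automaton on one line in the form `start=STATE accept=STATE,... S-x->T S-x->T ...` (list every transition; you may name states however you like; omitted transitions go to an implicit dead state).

Track partial matches of the forbidden pattern `aaa`. State q3 is a dead state reached once `aaa` has occurred; every other state accepts. q0 means no part of `aaa` is currently matched.
With 4 states:
        a   b   c  
>* q0   q1  q0  q0 
 * q1   q2  q0  q0 
 * q2   q3  q0  q0 
   q3   q3  q3  q3 
(> = start, * = accepting)

start=q0 accept=q0,q1,q2 q0-a->q1 q0-b->q0 q0-c->q0 q1-a->q2 q1-b->q0 q1-c->q0 q2-a->q3 q2-b->q0 q2-c->q0 q3-a->q3 q3-b->q3 q3-c->q3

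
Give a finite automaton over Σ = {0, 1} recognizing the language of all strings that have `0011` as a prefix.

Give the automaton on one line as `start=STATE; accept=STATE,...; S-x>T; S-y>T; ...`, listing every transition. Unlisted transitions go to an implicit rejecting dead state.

start=s0; accept=s4; s0-0>s1; s0-1>s5; s1-0>s2; s1-1>s5; s2-0>s5; s2-1>s3; s3-0>s5; s3-1>s4; s4-0>s4; s4-1>s4; s5-0>s5; s5-1>s5

Check the first 4 symbols one by one: s0 through s3 record how many have matched `0011` so far; any wrong symbol goes to the dead state s5. After all 4 match we enter the accepting sink s4.
With 6 states:
        0   1  
>  s0   s1  s5 
   s1   s2  s5 
   s2   s5  s3 
   s3   s5  s4 
 * s4   s4  s4 
   s5   s5  s5 
(> = start, * = accepting)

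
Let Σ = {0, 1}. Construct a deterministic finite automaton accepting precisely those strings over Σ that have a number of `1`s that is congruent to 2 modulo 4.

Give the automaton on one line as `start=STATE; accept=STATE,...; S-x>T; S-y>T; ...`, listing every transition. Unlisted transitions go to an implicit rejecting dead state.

Keep the running count of `1`s modulo 4: each `1` advances along the cycle S0 → S1 → S2 → S3 → S0 while other symbols loop. Accept at S2.
A 4-state machine:
        0   1  
>  S0   S0  S1 
   S1   S1  S2 
 * S2   S2  S3 
   S3   S3  S0 
(> = start, * = accepting)

start=S0; accept=S2; S0-0>S0; S0-1>S1; S1-0>S1; S1-1>S2; S2-0>S2; S2-1>S3; S3-0>S3; S3-1>S0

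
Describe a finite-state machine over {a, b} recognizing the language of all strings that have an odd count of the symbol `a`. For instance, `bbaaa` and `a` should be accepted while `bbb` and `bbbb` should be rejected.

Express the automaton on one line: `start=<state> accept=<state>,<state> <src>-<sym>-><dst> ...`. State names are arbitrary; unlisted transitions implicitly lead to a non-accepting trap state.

start=s0 accept=s1 s0-a->s1 s0-b->s0 s1-a->s0 s1-b->s1

The only thing that matters is how many `a`s have appeared, reduced mod 2. Use one state per residue: s0 for 0, …, s1 for 1. Reading `a` moves to the next residue; anything else stays put. s1 is accepting.
2 states suffice.
        a   b  
>  s0   s1  s0 
 * s1   s0  s1 
(> = start, * = accepting)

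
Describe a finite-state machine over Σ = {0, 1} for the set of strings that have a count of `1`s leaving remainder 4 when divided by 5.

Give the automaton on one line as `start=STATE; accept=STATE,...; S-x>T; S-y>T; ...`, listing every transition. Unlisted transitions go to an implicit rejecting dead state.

start=q0; accept=q4; q0-0>q0; q0-1>q1; q1-0>q1; q1-1>q2; q2-0>q2; q2-1>q3; q3-0>q3; q3-1>q4; q4-0>q4; q4-1>q0

Keep the running count of `1`s modulo 5: each `1` advances along the cycle q0 → q1 → q2 → q3 → q4 → q0 while other symbols loop. Accept at q4.
A 5-state machine:
        0   1  
>  q0   q0  q1 
   q1   q1  q2 
   q2   q2  q3 
   q3   q3  q4 
 * q4   q4  q0 
(> = start, * = accepting)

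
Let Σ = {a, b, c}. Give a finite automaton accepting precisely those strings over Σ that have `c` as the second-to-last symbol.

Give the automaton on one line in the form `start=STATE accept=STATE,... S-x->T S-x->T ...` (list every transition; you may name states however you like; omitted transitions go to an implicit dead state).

A DFA must remember the last 2 symbols (since which symbol is second-to-last isn't known until the input ends). Use one state per possible window of the last ≤2 symbols; accept from those whose window starts with `c`.
13 states suffice.
          a    b    c  
>  q0     q1   q2   q3 
   q1     q4   q5   q6 
   q2     q7   q8   q9 
   q3    q10  q11  q12 
   q4     q4   q5   q6 
   q5     q7   q8   q9 
   q6    q10  q11  q12 
   q7     q4   q5   q6 
   q8     q7   q8   q9 
   q9    q10  q11  q12 
 * q10    q4   q5   q6 
 * q11    q7   q8   q9 
 * q12   q10  q11  q12 
(> = start, * = accepting)

start=q0 accept=q10,q11,q12 q0-a->q1 q0-b->q2 q0-c->q3 q1-a->q4 q1-b->q5 q1-c->q6 q2-a->q7 q2-b->q8 q2-c->q9 q3-a->q10 q3-b->q11 q3-c->q12 q4-a->q4 q4-b->q5 q4-c->q6 q5-a->q7 q5-b->q8 q5-c->q9 q6-a->q10 q6-b->q11 q6-c->q12 q7-a->q4 q7-b->q5 q7-c->q6 q8-a->q7 q8-b->q8 q8-c->q9 q9-a->q10 q9-b->q11 q9-c->q12 q10-a->q4 q10-b->q5 q10-c->q6 q11-a->q7 q11-b->q8 q11-c->q9 q12-a->q10 q12-b->q11 q12-c->q12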